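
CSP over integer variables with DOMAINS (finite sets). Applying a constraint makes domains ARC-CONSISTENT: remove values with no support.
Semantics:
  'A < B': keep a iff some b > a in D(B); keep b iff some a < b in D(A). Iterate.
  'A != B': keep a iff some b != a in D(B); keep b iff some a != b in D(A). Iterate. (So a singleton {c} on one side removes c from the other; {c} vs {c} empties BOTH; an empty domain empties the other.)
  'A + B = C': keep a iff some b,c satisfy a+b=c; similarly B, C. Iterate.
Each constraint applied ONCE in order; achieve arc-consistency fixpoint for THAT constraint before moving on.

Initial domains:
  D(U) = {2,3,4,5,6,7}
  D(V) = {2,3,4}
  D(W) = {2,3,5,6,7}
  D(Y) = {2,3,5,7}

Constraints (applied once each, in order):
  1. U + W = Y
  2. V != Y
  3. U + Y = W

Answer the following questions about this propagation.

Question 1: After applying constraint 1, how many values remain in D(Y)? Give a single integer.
Answer: 2

Derivation:
Constraint 1 (U + W = Y) on D(U)={2,3,4,5,6,7} D(W)={2,3,5,6,7} D(Y)={2,3,5,7}: U {2,3,4,5,6,7}->{2,3,4,5}; W {2,3,5,6,7}->{2,3,5}; Y {2,3,5,7}->{5,7}
So after constraint 1: D(Y)={5,7}, size = 2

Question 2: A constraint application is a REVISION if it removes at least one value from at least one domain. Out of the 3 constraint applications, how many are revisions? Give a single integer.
Answer: 2

Derivation:
Constraint 1 (U + W = Y) on D(U)={2,3,4,5,6,7} D(W)={2,3,5,6,7} D(Y)={2,3,5,7}: U {2,3,4,5,6,7}->{2,3,4,5}; W {2,3,5,6,7}->{2,3,5}; Y {2,3,5,7}->{5,7} => REVISION
Constraint 2 (V != Y) on D(V)={2,3,4} D(Y)={5,7}: no change => not a revision
Constraint 3 (U + Y = W) on D(U)={2,3,4,5} D(Y)={5,7} D(W)={2,3,5}: U {2,3,4,5}->{}; Y {5,7}->{}; W {2,3,5}->{} => REVISION
Total revisions = 2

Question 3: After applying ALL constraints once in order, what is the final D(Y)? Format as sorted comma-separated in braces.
Answer: {}

Derivation:
Constraint 1 (U + W = Y) on D(U)={2,3,4,5,6,7} D(W)={2,3,5,6,7} D(Y)={2,3,5,7}: U {2,3,4,5,6,7}->{2,3,4,5}; W {2,3,5,6,7}->{2,3,5}; Y {2,3,5,7}->{5,7}
Constraint 2 (V != Y) on D(V)={2,3,4} D(Y)={5,7}: no change
Constraint 3 (U + Y = W) on D(U)={2,3,4,5} D(Y)={5,7} D(W)={2,3,5}: U {2,3,4,5}->{}; Y {5,7}->{}; W {2,3,5}->{}
So after all 3 constraints: D(Y) = {}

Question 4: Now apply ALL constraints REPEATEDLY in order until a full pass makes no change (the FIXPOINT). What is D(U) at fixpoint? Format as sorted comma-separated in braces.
pass 0 (initial): D(U)={2,3,4,5,6,7}
pass 1: U {2,3,4,5,6,7}->{}; W {2,3,5,6,7}->{}; Y {2,3,5,7}->{}
pass 2: V {2,3,4}->{}
pass 3: no change
Fixpoint after 3 passes: D(U) = {}

Answer: {}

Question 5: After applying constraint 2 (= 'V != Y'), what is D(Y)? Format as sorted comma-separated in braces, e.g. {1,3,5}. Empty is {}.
Answer: {5,7}

Derivation:
Constraint 1 (U + W = Y) on D(U)={2,3,4,5,6,7} D(W)={2,3,5,6,7} D(Y)={2,3,5,7}: U {2,3,4,5,6,7}->{2,3,4,5}; W {2,3,5,6,7}->{2,3,5}; Y {2,3,5,7}->{5,7}
Constraint 2 (V != Y) on D(V)={2,3,4} D(Y)={5,7}: no change
So after constraint 2: D(Y) = {5,7}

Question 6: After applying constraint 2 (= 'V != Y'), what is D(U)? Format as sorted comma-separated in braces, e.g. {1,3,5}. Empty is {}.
Constraint 1 (U + W = Y) on D(U)={2,3,4,5,6,7} D(W)={2,3,5,6,7} D(Y)={2,3,5,7}: U {2,3,4,5,6,7}->{2,3,4,5}; W {2,3,5,6,7}->{2,3,5}; Y {2,3,5,7}->{5,7}
Constraint 2 (V != Y) on D(V)={2,3,4} D(Y)={5,7}: no change
So after constraint 2: D(U) = {2,3,4,5}

Answer: {2,3,4,5}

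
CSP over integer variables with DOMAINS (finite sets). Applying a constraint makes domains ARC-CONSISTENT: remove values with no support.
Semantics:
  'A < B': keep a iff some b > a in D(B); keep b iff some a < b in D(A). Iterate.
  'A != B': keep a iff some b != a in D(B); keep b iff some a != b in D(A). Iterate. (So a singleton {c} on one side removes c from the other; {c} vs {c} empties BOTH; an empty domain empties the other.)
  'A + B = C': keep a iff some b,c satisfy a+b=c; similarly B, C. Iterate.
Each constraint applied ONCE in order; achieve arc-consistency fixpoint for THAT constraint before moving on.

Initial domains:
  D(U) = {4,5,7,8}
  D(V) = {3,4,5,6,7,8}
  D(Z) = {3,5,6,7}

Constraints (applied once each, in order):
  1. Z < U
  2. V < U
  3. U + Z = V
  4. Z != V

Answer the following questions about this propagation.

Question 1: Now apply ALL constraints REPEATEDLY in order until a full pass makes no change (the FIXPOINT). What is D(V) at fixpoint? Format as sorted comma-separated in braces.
Answer: {}

Derivation:
pass 0 (initial): D(V)={3,4,5,6,7,8}
pass 1: U {4,5,7,8}->{4}; V {3,4,5,6,7,8}->{7}; Z {3,5,6,7}->{3}
pass 2: U {4}->{}; V {7}->{}; Z {3}->{}
pass 3: no change
Fixpoint after 3 passes: D(V) = {}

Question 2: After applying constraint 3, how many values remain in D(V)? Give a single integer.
Answer: 1

Derivation:
Constraint 1 (Z < U) on D(Z)={3,5,6,7} D(U)={4,5,7,8}: no change
Constraint 2 (V < U) on D(V)={3,4,5,6,7,8} D(U)={4,5,7,8}: V {3,4,5,6,7,8}->{3,4,5,6,7}
Constraint 3 (U + Z = V) on D(U)={4,5,7,8} D(Z)={3,5,6,7} D(V)={3,4,5,6,7}: U {4,5,7,8}->{4}; Z {3,5,6,7}->{3}; V {3,4,5,6,7}->{7}
So after constraint 3: D(V)={7}, size = 1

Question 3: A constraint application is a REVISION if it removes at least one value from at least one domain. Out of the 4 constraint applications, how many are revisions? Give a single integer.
Constraint 1 (Z < U) on D(Z)={3,5,6,7} D(U)={4,5,7,8}: no change => not a revision
Constraint 2 (V < U) on D(V)={3,4,5,6,7,8} D(U)={4,5,7,8}: V {3,4,5,6,7,8}->{3,4,5,6,7} => REVISION
Constraint 3 (U + Z = V) on D(U)={4,5,7,8} D(Z)={3,5,6,7} D(V)={3,4,5,6,7}: U {4,5,7,8}->{4}; Z {3,5,6,7}->{3}; V {3,4,5,6,7}->{7} => REVISION
Constraint 4 (Z != V) on D(Z)={3} D(V)={7}: no change => not a revision
Total revisions = 2

Answer: 2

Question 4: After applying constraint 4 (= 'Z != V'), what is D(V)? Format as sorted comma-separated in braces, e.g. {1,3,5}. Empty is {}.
Constraint 1 (Z < U) on D(Z)={3,5,6,7} D(U)={4,5,7,8}: no change
Constraint 2 (V < U) on D(V)={3,4,5,6,7,8} D(U)={4,5,7,8}: V {3,4,5,6,7,8}->{3,4,5,6,7}
Constraint 3 (U + Z = V) on D(U)={4,5,7,8} D(Z)={3,5,6,7} D(V)={3,4,5,6,7}: U {4,5,7,8}->{4}; Z {3,5,6,7}->{3}; V {3,4,5,6,7}->{7}
Constraint 4 (Z != V) on D(Z)={3} D(V)={7}: no change
So after constraint 4: D(V) = {7}

Answer: {7}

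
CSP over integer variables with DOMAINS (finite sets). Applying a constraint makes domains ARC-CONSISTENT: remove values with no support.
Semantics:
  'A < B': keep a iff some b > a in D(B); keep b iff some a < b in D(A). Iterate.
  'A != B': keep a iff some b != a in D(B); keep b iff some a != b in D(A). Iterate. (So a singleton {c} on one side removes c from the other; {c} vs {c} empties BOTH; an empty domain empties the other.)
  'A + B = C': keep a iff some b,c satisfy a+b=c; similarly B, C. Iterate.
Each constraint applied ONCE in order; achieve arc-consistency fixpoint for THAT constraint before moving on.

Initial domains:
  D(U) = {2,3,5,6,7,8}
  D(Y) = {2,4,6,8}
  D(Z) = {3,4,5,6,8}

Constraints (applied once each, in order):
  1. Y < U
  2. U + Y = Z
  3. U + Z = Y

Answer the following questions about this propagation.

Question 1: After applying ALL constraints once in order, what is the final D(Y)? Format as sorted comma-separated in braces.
Constraint 1 (Y < U) on D(Y)={2,4,6,8} D(U)={2,3,5,6,7,8}: Y {2,4,6,8}->{2,4,6}; U {2,3,5,6,7,8}->{3,5,6,7,8}
Constraint 2 (U + Y = Z) on D(U)={3,5,6,7,8} D(Y)={2,4,6} D(Z)={3,4,5,6,8}: U {3,5,6,7,8}->{3,6}; Y {2,4,6}->{2}; Z {3,4,5,6,8}->{5,8}
Constraint 3 (U + Z = Y) on D(U)={3,6} D(Z)={5,8} D(Y)={2}: U {3,6}->{}; Z {5,8}->{}; Y {2}->{}
So after all 3 constraints: D(Y) = {}

Answer: {}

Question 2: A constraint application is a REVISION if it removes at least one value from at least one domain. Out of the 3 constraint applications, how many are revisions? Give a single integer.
Constraint 1 (Y < U) on D(Y)={2,4,6,8} D(U)={2,3,5,6,7,8}: Y {2,4,6,8}->{2,4,6}; U {2,3,5,6,7,8}->{3,5,6,7,8} => REVISION
Constraint 2 (U + Y = Z) on D(U)={3,5,6,7,8} D(Y)={2,4,6} D(Z)={3,4,5,6,8}: U {3,5,6,7,8}->{3,6}; Y {2,4,6}->{2}; Z {3,4,5,6,8}->{5,8} => REVISION
Constraint 3 (U + Z = Y) on D(U)={3,6} D(Z)={5,8} D(Y)={2}: U {3,6}->{}; Z {5,8}->{}; Y {2}->{} => REVISION
Total revisions = 3

Answer: 3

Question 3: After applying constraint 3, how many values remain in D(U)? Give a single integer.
Constraint 1 (Y < U) on D(Y)={2,4,6,8} D(U)={2,3,5,6,7,8}: Y {2,4,6,8}->{2,4,6}; U {2,3,5,6,7,8}->{3,5,6,7,8}
Constraint 2 (U + Y = Z) on D(U)={3,5,6,7,8} D(Y)={2,4,6} D(Z)={3,4,5,6,8}: U {3,5,6,7,8}->{3,6}; Y {2,4,6}->{2}; Z {3,4,5,6,8}->{5,8}
Constraint 3 (U + Z = Y) on D(U)={3,6} D(Z)={5,8} D(Y)={2}: U {3,6}->{}; Z {5,8}->{}; Y {2}->{}
So after constraint 3: D(U)={}, size = 0

Answer: 0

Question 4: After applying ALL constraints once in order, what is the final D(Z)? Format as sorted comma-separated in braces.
Constraint 1 (Y < U) on D(Y)={2,4,6,8} D(U)={2,3,5,6,7,8}: Y {2,4,6,8}->{2,4,6}; U {2,3,5,6,7,8}->{3,5,6,7,8}
Constraint 2 (U + Y = Z) on D(U)={3,5,6,7,8} D(Y)={2,4,6} D(Z)={3,4,5,6,8}: U {3,5,6,7,8}->{3,6}; Y {2,4,6}->{2}; Z {3,4,5,6,8}->{5,8}
Constraint 3 (U + Z = Y) on D(U)={3,6} D(Z)={5,8} D(Y)={2}: U {3,6}->{}; Z {5,8}->{}; Y {2}->{}
So after all 3 constraints: D(Z) = {}

Answer: {}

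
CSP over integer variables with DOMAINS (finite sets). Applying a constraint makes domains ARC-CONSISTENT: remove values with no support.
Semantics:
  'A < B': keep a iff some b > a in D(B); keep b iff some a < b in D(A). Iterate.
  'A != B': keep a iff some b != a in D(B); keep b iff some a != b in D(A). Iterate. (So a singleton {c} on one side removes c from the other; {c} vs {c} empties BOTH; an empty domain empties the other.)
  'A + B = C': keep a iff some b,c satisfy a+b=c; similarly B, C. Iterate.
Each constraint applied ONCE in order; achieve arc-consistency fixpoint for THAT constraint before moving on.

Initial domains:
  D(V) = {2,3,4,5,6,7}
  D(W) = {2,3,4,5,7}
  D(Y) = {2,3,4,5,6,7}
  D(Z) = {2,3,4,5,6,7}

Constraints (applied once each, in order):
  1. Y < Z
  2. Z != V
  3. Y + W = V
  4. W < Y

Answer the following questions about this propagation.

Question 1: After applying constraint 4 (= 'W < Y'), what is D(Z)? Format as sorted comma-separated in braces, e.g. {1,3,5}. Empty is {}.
Answer: {3,4,5,6,7}

Derivation:
Constraint 1 (Y < Z) on D(Y)={2,3,4,5,6,7} D(Z)={2,3,4,5,6,7}: Y {2,3,4,5,6,7}->{2,3,4,5,6}; Z {2,3,4,5,6,7}->{3,4,5,6,7}
Constraint 2 (Z != V) on D(Z)={3,4,5,6,7} D(V)={2,3,4,5,6,7}: no change
Constraint 3 (Y + W = V) on D(Y)={2,3,4,5,6} D(W)={2,3,4,5,7} D(V)={2,3,4,5,6,7}: Y {2,3,4,5,6}->{2,3,4,5}; W {2,3,4,5,7}->{2,3,4,5}; V {2,3,4,5,6,7}->{4,5,6,7}
Constraint 4 (W < Y) on D(W)={2,3,4,5} D(Y)={2,3,4,5}: W {2,3,4,5}->{2,3,4}; Y {2,3,4,5}->{3,4,5}
So after constraint 4: D(Z) = {3,4,5,6,7}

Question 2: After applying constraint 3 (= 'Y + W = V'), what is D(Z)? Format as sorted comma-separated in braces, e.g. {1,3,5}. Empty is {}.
Constraint 1 (Y < Z) on D(Y)={2,3,4,5,6,7} D(Z)={2,3,4,5,6,7}: Y {2,3,4,5,6,7}->{2,3,4,5,6}; Z {2,3,4,5,6,7}->{3,4,5,6,7}
Constraint 2 (Z != V) on D(Z)={3,4,5,6,7} D(V)={2,3,4,5,6,7}: no change
Constraint 3 (Y + W = V) on D(Y)={2,3,4,5,6} D(W)={2,3,4,5,7} D(V)={2,3,4,5,6,7}: Y {2,3,4,5,6}->{2,3,4,5}; W {2,3,4,5,7}->{2,3,4,5}; V {2,3,4,5,6,7}->{4,5,6,7}
So after constraint 3: D(Z) = {3,4,5,6,7}

Answer: {3,4,5,6,7}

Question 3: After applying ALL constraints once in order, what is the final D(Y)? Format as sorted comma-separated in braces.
Constraint 1 (Y < Z) on D(Y)={2,3,4,5,6,7} D(Z)={2,3,4,5,6,7}: Y {2,3,4,5,6,7}->{2,3,4,5,6}; Z {2,3,4,5,6,7}->{3,4,5,6,7}
Constraint 2 (Z != V) on D(Z)={3,4,5,6,7} D(V)={2,3,4,5,6,7}: no change
Constraint 3 (Y + W = V) on D(Y)={2,3,4,5,6} D(W)={2,3,4,5,7} D(V)={2,3,4,5,6,7}: Y {2,3,4,5,6}->{2,3,4,5}; W {2,3,4,5,7}->{2,3,4,5}; V {2,3,4,5,6,7}->{4,5,6,7}
Constraint 4 (W < Y) on D(W)={2,3,4,5} D(Y)={2,3,4,5}: W {2,3,4,5}->{2,3,4}; Y {2,3,4,5}->{3,4,5}
So after all 4 constraints: D(Y) = {3,4,5}

Answer: {3,4,5}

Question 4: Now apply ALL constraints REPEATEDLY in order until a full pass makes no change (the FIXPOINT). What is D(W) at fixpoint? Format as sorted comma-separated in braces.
Answer: {2,3,4}

Derivation:
pass 0 (initial): D(W)={2,3,4,5,7}
pass 1: V {2,3,4,5,6,7}->{4,5,6,7}; W {2,3,4,5,7}->{2,3,4}; Y {2,3,4,5,6,7}->{3,4,5}; Z {2,3,4,5,6,7}->{3,4,5,6,7}
pass 2: V {4,5,6,7}->{5,6,7}; Z {3,4,5,6,7}->{4,5,6,7}
pass 3: no change
Fixpoint after 3 passes: D(W) = {2,3,4}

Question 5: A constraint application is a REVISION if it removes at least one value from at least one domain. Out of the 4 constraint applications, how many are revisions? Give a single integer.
Answer: 3

Derivation:
Constraint 1 (Y < Z) on D(Y)={2,3,4,5,6,7} D(Z)={2,3,4,5,6,7}: Y {2,3,4,5,6,7}->{2,3,4,5,6}; Z {2,3,4,5,6,7}->{3,4,5,6,7} => REVISION
Constraint 2 (Z != V) on D(Z)={3,4,5,6,7} D(V)={2,3,4,5,6,7}: no change => not a revision
Constraint 3 (Y + W = V) on D(Y)={2,3,4,5,6} D(W)={2,3,4,5,7} D(V)={2,3,4,5,6,7}: Y {2,3,4,5,6}->{2,3,4,5}; W {2,3,4,5,7}->{2,3,4,5}; V {2,3,4,5,6,7}->{4,5,6,7} => REVISION
Constraint 4 (W < Y) on D(W)={2,3,4,5} D(Y)={2,3,4,5}: W {2,3,4,5}->{2,3,4}; Y {2,3,4,5}->{3,4,5} => REVISION
Total revisions = 3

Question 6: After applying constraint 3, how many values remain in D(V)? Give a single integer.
Answer: 4

Derivation:
Constraint 1 (Y < Z) on D(Y)={2,3,4,5,6,7} D(Z)={2,3,4,5,6,7}: Y {2,3,4,5,6,7}->{2,3,4,5,6}; Z {2,3,4,5,6,7}->{3,4,5,6,7}
Constraint 2 (Z != V) on D(Z)={3,4,5,6,7} D(V)={2,3,4,5,6,7}: no change
Constraint 3 (Y + W = V) on D(Y)={2,3,4,5,6} D(W)={2,3,4,5,7} D(V)={2,3,4,5,6,7}: Y {2,3,4,5,6}->{2,3,4,5}; W {2,3,4,5,7}->{2,3,4,5}; V {2,3,4,5,6,7}->{4,5,6,7}
So after constraint 3: D(V)={4,5,6,7}, size = 4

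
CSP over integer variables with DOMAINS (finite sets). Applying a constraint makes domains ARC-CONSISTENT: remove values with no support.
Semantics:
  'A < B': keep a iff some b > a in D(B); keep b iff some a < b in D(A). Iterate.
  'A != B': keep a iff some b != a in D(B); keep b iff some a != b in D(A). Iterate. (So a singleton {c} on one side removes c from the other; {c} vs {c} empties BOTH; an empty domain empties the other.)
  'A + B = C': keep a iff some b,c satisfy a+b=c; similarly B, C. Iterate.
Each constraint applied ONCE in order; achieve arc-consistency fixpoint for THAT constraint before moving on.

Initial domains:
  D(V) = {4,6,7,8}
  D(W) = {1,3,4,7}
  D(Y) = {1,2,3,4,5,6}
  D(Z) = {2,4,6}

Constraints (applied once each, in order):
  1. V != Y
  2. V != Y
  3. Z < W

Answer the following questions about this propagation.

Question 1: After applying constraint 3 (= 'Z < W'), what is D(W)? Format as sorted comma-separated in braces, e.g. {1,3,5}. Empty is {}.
Constraint 1 (V != Y) on D(V)={4,6,7,8} D(Y)={1,2,3,4,5,6}: no change
Constraint 2 (V != Y) on D(V)={4,6,7,8} D(Y)={1,2,3,4,5,6}: no change
Constraint 3 (Z < W) on D(Z)={2,4,6} D(W)={1,3,4,7}: W {1,3,4,7}->{3,4,7}
So after constraint 3: D(W) = {3,4,7}

Answer: {3,4,7}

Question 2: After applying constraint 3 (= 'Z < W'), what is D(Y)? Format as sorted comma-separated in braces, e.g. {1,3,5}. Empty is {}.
Answer: {1,2,3,4,5,6}

Derivation:
Constraint 1 (V != Y) on D(V)={4,6,7,8} D(Y)={1,2,3,4,5,6}: no change
Constraint 2 (V != Y) on D(V)={4,6,7,8} D(Y)={1,2,3,4,5,6}: no change
Constraint 3 (Z < W) on D(Z)={2,4,6} D(W)={1,3,4,7}: W {1,3,4,7}->{3,4,7}
So after constraint 3: D(Y) = {1,2,3,4,5,6}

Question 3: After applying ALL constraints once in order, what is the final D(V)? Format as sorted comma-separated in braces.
Answer: {4,6,7,8}

Derivation:
Constraint 1 (V != Y) on D(V)={4,6,7,8} D(Y)={1,2,3,4,5,6}: no change
Constraint 2 (V != Y) on D(V)={4,6,7,8} D(Y)={1,2,3,4,5,6}: no change
Constraint 3 (Z < W) on D(Z)={2,4,6} D(W)={1,3,4,7}: W {1,3,4,7}->{3,4,7}
So after all 3 constraints: D(V) = {4,6,7,8}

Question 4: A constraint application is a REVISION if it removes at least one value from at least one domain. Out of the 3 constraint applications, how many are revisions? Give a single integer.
Answer: 1

Derivation:
Constraint 1 (V != Y) on D(V)={4,6,7,8} D(Y)={1,2,3,4,5,6}: no change => not a revision
Constraint 2 (V != Y) on D(V)={4,6,7,8} D(Y)={1,2,3,4,5,6}: no change => not a revision
Constraint 3 (Z < W) on D(Z)={2,4,6} D(W)={1,3,4,7}: W {1,3,4,7}->{3,4,7} => REVISION
Total revisions = 1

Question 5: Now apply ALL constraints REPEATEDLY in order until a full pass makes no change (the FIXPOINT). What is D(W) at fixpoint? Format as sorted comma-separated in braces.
Answer: {3,4,7}

Derivation:
pass 0 (initial): D(W)={1,3,4,7}
pass 1: W {1,3,4,7}->{3,4,7}
pass 2: no change
Fixpoint after 2 passes: D(W) = {3,4,7}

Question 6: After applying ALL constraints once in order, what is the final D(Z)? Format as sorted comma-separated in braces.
Constraint 1 (V != Y) on D(V)={4,6,7,8} D(Y)={1,2,3,4,5,6}: no change
Constraint 2 (V != Y) on D(V)={4,6,7,8} D(Y)={1,2,3,4,5,6}: no change
Constraint 3 (Z < W) on D(Z)={2,4,6} D(W)={1,3,4,7}: W {1,3,4,7}->{3,4,7}
So after all 3 constraints: D(Z) = {2,4,6}

Answer: {2,4,6}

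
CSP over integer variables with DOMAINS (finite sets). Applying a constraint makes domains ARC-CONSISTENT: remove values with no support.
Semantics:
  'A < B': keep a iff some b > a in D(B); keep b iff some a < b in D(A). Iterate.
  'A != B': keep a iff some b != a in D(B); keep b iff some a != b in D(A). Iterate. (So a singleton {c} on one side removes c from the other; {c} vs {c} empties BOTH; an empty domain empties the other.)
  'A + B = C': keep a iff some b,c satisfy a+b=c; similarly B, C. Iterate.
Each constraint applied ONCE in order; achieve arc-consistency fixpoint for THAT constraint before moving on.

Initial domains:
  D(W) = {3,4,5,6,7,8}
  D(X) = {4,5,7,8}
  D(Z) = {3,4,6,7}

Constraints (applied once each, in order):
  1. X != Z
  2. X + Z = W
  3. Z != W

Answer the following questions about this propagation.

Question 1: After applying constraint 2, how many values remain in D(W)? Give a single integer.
Answer: 2

Derivation:
Constraint 1 (X != Z) on D(X)={4,5,7,8} D(Z)={3,4,6,7}: no change
Constraint 2 (X + Z = W) on D(X)={4,5,7,8} D(Z)={3,4,6,7} D(W)={3,4,5,6,7,8}: X {4,5,7,8}->{4,5}; Z {3,4,6,7}->{3,4}; W {3,4,5,6,7,8}->{7,8}
So after constraint 2: D(W)={7,8}, size = 2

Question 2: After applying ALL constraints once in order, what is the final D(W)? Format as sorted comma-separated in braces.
Answer: {7,8}

Derivation:
Constraint 1 (X != Z) on D(X)={4,5,7,8} D(Z)={3,4,6,7}: no change
Constraint 2 (X + Z = W) on D(X)={4,5,7,8} D(Z)={3,4,6,7} D(W)={3,4,5,6,7,8}: X {4,5,7,8}->{4,5}; Z {3,4,6,7}->{3,4}; W {3,4,5,6,7,8}->{7,8}
Constraint 3 (Z != W) on D(Z)={3,4} D(W)={7,8}: no change
So after all 3 constraints: D(W) = {7,8}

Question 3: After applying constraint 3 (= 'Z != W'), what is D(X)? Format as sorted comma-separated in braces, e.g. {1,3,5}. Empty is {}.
Constraint 1 (X != Z) on D(X)={4,5,7,8} D(Z)={3,4,6,7}: no change
Constraint 2 (X + Z = W) on D(X)={4,5,7,8} D(Z)={3,4,6,7} D(W)={3,4,5,6,7,8}: X {4,5,7,8}->{4,5}; Z {3,4,6,7}->{3,4}; W {3,4,5,6,7,8}->{7,8}
Constraint 3 (Z != W) on D(Z)={3,4} D(W)={7,8}: no change
So after constraint 3: D(X) = {4,5}

Answer: {4,5}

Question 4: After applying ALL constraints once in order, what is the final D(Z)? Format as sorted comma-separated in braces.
Answer: {3,4}

Derivation:
Constraint 1 (X != Z) on D(X)={4,5,7,8} D(Z)={3,4,6,7}: no change
Constraint 2 (X + Z = W) on D(X)={4,5,7,8} D(Z)={3,4,6,7} D(W)={3,4,5,6,7,8}: X {4,5,7,8}->{4,5}; Z {3,4,6,7}->{3,4}; W {3,4,5,6,7,8}->{7,8}
Constraint 3 (Z != W) on D(Z)={3,4} D(W)={7,8}: no change
So after all 3 constraints: D(Z) = {3,4}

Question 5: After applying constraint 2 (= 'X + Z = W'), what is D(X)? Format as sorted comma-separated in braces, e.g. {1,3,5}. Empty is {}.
Answer: {4,5}

Derivation:
Constraint 1 (X != Z) on D(X)={4,5,7,8} D(Z)={3,4,6,7}: no change
Constraint 2 (X + Z = W) on D(X)={4,5,7,8} D(Z)={3,4,6,7} D(W)={3,4,5,6,7,8}: X {4,5,7,8}->{4,5}; Z {3,4,6,7}->{3,4}; W {3,4,5,6,7,8}->{7,8}
So after constraint 2: D(X) = {4,5}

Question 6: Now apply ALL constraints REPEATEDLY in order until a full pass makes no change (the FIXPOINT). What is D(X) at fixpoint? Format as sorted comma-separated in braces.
Answer: {4,5}

Derivation:
pass 0 (initial): D(X)={4,5,7,8}
pass 1: W {3,4,5,6,7,8}->{7,8}; X {4,5,7,8}->{4,5}; Z {3,4,6,7}->{3,4}
pass 2: no change
Fixpoint after 2 passes: D(X) = {4,5}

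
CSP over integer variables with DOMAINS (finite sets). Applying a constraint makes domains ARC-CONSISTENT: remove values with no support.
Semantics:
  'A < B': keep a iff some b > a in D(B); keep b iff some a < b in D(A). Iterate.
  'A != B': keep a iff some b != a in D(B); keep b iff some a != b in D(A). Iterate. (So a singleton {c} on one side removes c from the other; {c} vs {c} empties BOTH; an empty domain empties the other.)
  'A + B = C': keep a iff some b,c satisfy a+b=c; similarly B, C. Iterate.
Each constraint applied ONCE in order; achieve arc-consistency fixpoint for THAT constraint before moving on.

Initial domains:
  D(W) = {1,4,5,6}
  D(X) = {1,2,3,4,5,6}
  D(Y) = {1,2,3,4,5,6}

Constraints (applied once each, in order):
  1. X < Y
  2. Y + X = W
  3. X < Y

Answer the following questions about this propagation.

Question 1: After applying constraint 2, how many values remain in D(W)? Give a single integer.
Answer: 3

Derivation:
Constraint 1 (X < Y) on D(X)={1,2,3,4,5,6} D(Y)={1,2,3,4,5,6}: X {1,2,3,4,5,6}->{1,2,3,4,5}; Y {1,2,3,4,5,6}->{2,3,4,5,6}
Constraint 2 (Y + X = W) on D(Y)={2,3,4,5,6} D(X)={1,2,3,4,5} D(W)={1,4,5,6}: Y {2,3,4,5,6}->{2,3,4,5}; X {1,2,3,4,5}->{1,2,3,4}; W {1,4,5,6}->{4,5,6}
So after constraint 2: D(W)={4,5,6}, size = 3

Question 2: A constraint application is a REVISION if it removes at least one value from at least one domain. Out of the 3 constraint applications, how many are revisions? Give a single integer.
Constraint 1 (X < Y) on D(X)={1,2,3,4,5,6} D(Y)={1,2,3,4,5,6}: X {1,2,3,4,5,6}->{1,2,3,4,5}; Y {1,2,3,4,5,6}->{2,3,4,5,6} => REVISION
Constraint 2 (Y + X = W) on D(Y)={2,3,4,5,6} D(X)={1,2,3,4,5} D(W)={1,4,5,6}: Y {2,3,4,5,6}->{2,3,4,5}; X {1,2,3,4,5}->{1,2,3,4}; W {1,4,5,6}->{4,5,6} => REVISION
Constraint 3 (X < Y) on D(X)={1,2,3,4} D(Y)={2,3,4,5}: no change => not a revision
Total revisions = 2

Answer: 2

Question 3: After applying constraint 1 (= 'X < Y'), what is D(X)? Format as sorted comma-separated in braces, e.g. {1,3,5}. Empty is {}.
Constraint 1 (X < Y) on D(X)={1,2,3,4,5,6} D(Y)={1,2,3,4,5,6}: X {1,2,3,4,5,6}->{1,2,3,4,5}; Y {1,2,3,4,5,6}->{2,3,4,5,6}
So after constraint 1: D(X) = {1,2,3,4,5}

Answer: {1,2,3,4,5}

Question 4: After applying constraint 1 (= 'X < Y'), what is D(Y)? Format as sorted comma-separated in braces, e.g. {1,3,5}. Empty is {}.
Answer: {2,3,4,5,6}

Derivation:
Constraint 1 (X < Y) on D(X)={1,2,3,4,5,6} D(Y)={1,2,3,4,5,6}: X {1,2,3,4,5,6}->{1,2,3,4,5}; Y {1,2,3,4,5,6}->{2,3,4,5,6}
So after constraint 1: D(Y) = {2,3,4,5,6}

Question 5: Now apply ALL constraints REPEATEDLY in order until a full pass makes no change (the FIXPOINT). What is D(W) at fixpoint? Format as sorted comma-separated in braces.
pass 0 (initial): D(W)={1,4,5,6}
pass 1: W {1,4,5,6}->{4,5,6}; X {1,2,3,4,5,6}->{1,2,3,4}; Y {1,2,3,4,5,6}->{2,3,4,5}
pass 2: no change
Fixpoint after 2 passes: D(W) = {4,5,6}

Answer: {4,5,6}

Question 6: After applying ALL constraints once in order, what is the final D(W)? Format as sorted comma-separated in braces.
Answer: {4,5,6}

Derivation:
Constraint 1 (X < Y) on D(X)={1,2,3,4,5,6} D(Y)={1,2,3,4,5,6}: X {1,2,3,4,5,6}->{1,2,3,4,5}; Y {1,2,3,4,5,6}->{2,3,4,5,6}
Constraint 2 (Y + X = W) on D(Y)={2,3,4,5,6} D(X)={1,2,3,4,5} D(W)={1,4,5,6}: Y {2,3,4,5,6}->{2,3,4,5}; X {1,2,3,4,5}->{1,2,3,4}; W {1,4,5,6}->{4,5,6}
Constraint 3 (X < Y) on D(X)={1,2,3,4} D(Y)={2,3,4,5}: no change
So after all 3 constraints: D(W) = {4,5,6}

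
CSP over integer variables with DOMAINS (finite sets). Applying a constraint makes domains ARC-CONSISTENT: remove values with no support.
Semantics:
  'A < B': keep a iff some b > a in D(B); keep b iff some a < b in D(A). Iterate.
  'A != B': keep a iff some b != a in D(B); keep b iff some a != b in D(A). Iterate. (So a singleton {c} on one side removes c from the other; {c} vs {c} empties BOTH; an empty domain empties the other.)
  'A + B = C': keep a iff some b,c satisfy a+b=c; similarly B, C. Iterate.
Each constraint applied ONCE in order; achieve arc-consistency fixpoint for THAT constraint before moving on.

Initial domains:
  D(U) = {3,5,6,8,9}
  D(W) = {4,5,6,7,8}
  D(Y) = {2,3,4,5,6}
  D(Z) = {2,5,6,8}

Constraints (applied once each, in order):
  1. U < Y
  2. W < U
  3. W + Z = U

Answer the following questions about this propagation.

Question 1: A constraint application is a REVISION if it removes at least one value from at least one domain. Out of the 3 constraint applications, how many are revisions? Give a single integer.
Constraint 1 (U < Y) on D(U)={3,5,6,8,9} D(Y)={2,3,4,5,6}: U {3,5,6,8,9}->{3,5}; Y {2,3,4,5,6}->{4,5,6} => REVISION
Constraint 2 (W < U) on D(W)={4,5,6,7,8} D(U)={3,5}: W {4,5,6,7,8}->{4}; U {3,5}->{5} => REVISION
Constraint 3 (W + Z = U) on D(W)={4} D(Z)={2,5,6,8} D(U)={5}: W {4}->{}; Z {2,5,6,8}->{}; U {5}->{} => REVISION
Total revisions = 3

Answer: 3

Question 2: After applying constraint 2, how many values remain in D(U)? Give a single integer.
Answer: 1

Derivation:
Constraint 1 (U < Y) on D(U)={3,5,6,8,9} D(Y)={2,3,4,5,6}: U {3,5,6,8,9}->{3,5}; Y {2,3,4,5,6}->{4,5,6}
Constraint 2 (W < U) on D(W)={4,5,6,7,8} D(U)={3,5}: W {4,5,6,7,8}->{4}; U {3,5}->{5}
So after constraint 2: D(U)={5}, size = 1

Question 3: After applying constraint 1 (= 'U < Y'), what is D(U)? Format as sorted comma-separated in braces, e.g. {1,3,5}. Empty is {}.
Answer: {3,5}

Derivation:
Constraint 1 (U < Y) on D(U)={3,5,6,8,9} D(Y)={2,3,4,5,6}: U {3,5,6,8,9}->{3,5}; Y {2,3,4,5,6}->{4,5,6}
So after constraint 1: D(U) = {3,5}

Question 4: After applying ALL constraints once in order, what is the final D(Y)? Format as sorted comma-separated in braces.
Constraint 1 (U < Y) on D(U)={3,5,6,8,9} D(Y)={2,3,4,5,6}: U {3,5,6,8,9}->{3,5}; Y {2,3,4,5,6}->{4,5,6}
Constraint 2 (W < U) on D(W)={4,5,6,7,8} D(U)={3,5}: W {4,5,6,7,8}->{4}; U {3,5}->{5}
Constraint 3 (W + Z = U) on D(W)={4} D(Z)={2,5,6,8} D(U)={5}: W {4}->{}; Z {2,5,6,8}->{}; U {5}->{}
So after all 3 constraints: D(Y) = {4,5,6}

Answer: {4,5,6}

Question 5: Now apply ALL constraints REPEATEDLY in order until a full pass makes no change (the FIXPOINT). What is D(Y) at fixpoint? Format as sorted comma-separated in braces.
pass 0 (initial): D(Y)={2,3,4,5,6}
pass 1: U {3,5,6,8,9}->{}; W {4,5,6,7,8}->{}; Y {2,3,4,5,6}->{4,5,6}; Z {2,5,6,8}->{}
pass 2: Y {4,5,6}->{}
pass 3: no change
Fixpoint after 3 passes: D(Y) = {}

Answer: {}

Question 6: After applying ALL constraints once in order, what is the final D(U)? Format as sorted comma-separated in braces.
Constraint 1 (U < Y) on D(U)={3,5,6,8,9} D(Y)={2,3,4,5,6}: U {3,5,6,8,9}->{3,5}; Y {2,3,4,5,6}->{4,5,6}
Constraint 2 (W < U) on D(W)={4,5,6,7,8} D(U)={3,5}: W {4,5,6,7,8}->{4}; U {3,5}->{5}
Constraint 3 (W + Z = U) on D(W)={4} D(Z)={2,5,6,8} D(U)={5}: W {4}->{}; Z {2,5,6,8}->{}; U {5}->{}
So after all 3 constraints: D(U) = {}

Answer: {}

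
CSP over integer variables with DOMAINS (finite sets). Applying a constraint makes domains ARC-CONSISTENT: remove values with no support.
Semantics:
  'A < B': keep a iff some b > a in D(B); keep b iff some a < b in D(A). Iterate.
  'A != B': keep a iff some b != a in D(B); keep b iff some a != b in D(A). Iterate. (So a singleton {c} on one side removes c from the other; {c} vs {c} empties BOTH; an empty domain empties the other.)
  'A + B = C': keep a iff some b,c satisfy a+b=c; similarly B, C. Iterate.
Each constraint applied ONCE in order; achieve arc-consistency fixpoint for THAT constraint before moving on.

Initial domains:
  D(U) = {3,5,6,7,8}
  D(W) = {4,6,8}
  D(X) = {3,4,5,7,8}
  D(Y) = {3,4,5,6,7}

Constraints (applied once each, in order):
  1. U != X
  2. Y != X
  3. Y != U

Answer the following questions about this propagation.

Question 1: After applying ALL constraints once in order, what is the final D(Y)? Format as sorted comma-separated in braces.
Constraint 1 (U != X) on D(U)={3,5,6,7,8} D(X)={3,4,5,7,8}: no change
Constraint 2 (Y != X) on D(Y)={3,4,5,6,7} D(X)={3,4,5,7,8}: no change
Constraint 3 (Y != U) on D(Y)={3,4,5,6,7} D(U)={3,5,6,7,8}: no change
So after all 3 constraints: D(Y) = {3,4,5,6,7}

Answer: {3,4,5,6,7}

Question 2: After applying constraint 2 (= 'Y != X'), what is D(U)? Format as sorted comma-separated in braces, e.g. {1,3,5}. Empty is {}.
Answer: {3,5,6,7,8}

Derivation:
Constraint 1 (U != X) on D(U)={3,5,6,7,8} D(X)={3,4,5,7,8}: no change
Constraint 2 (Y != X) on D(Y)={3,4,5,6,7} D(X)={3,4,5,7,8}: no change
So after constraint 2: D(U) = {3,5,6,7,8}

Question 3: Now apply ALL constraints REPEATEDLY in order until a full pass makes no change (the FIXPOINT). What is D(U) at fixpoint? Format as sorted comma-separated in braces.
pass 0 (initial): D(U)={3,5,6,7,8}
pass 1: no change
Fixpoint after 1 passes: D(U) = {3,5,6,7,8}

Answer: {3,5,6,7,8}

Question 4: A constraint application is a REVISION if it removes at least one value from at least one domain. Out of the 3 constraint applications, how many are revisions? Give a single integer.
Answer: 0

Derivation:
Constraint 1 (U != X) on D(U)={3,5,6,7,8} D(X)={3,4,5,7,8}: no change => not a revision
Constraint 2 (Y != X) on D(Y)={3,4,5,6,7} D(X)={3,4,5,7,8}: no change => not a revision
Constraint 3 (Y != U) on D(Y)={3,4,5,6,7} D(U)={3,5,6,7,8}: no change => not a revision
Total revisions = 0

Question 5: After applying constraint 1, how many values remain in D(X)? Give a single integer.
Constraint 1 (U != X) on D(U)={3,5,6,7,8} D(X)={3,4,5,7,8}: no change
So after constraint 1: D(X)={3,4,5,7,8}, size = 5

Answer: 5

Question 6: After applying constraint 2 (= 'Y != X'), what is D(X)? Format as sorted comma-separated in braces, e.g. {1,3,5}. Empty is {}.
Constraint 1 (U != X) on D(U)={3,5,6,7,8} D(X)={3,4,5,7,8}: no change
Constraint 2 (Y != X) on D(Y)={3,4,5,6,7} D(X)={3,4,5,7,8}: no change
So after constraint 2: D(X) = {3,4,5,7,8}

Answer: {3,4,5,7,8}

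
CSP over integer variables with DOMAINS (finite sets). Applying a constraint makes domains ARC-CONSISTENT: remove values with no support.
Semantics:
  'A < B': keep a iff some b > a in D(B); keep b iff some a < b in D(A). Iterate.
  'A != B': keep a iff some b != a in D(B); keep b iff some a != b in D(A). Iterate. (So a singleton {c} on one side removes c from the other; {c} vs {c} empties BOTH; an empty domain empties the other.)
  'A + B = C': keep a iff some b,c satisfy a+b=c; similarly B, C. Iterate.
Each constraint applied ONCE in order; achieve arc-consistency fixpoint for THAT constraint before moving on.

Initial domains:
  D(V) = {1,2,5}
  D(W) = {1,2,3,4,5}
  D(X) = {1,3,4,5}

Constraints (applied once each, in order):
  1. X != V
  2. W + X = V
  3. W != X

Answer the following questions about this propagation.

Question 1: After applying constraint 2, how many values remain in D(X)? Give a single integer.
Answer: 3

Derivation:
Constraint 1 (X != V) on D(X)={1,3,4,5} D(V)={1,2,5}: no change
Constraint 2 (W + X = V) on D(W)={1,2,3,4,5} D(X)={1,3,4,5} D(V)={1,2,5}: W {1,2,3,4,5}->{1,2,4}; X {1,3,4,5}->{1,3,4}; V {1,2,5}->{2,5}
So after constraint 2: D(X)={1,3,4}, size = 3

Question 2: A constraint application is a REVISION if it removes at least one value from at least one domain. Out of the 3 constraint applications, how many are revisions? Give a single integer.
Constraint 1 (X != V) on D(X)={1,3,4,5} D(V)={1,2,5}: no change => not a revision
Constraint 2 (W + X = V) on D(W)={1,2,3,4,5} D(X)={1,3,4,5} D(V)={1,2,5}: W {1,2,3,4,5}->{1,2,4}; X {1,3,4,5}->{1,3,4}; V {1,2,5}->{2,5} => REVISION
Constraint 3 (W != X) on D(W)={1,2,4} D(X)={1,3,4}: no change => not a revision
Total revisions = 1

Answer: 1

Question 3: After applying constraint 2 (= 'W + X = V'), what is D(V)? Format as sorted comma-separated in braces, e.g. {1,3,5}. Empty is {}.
Constraint 1 (X != V) on D(X)={1,3,4,5} D(V)={1,2,5}: no change
Constraint 2 (W + X = V) on D(W)={1,2,3,4,5} D(X)={1,3,4,5} D(V)={1,2,5}: W {1,2,3,4,5}->{1,2,4}; X {1,3,4,5}->{1,3,4}; V {1,2,5}->{2,5}
So after constraint 2: D(V) = {2,5}

Answer: {2,5}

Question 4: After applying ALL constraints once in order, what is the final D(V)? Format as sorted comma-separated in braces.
Answer: {2,5}

Derivation:
Constraint 1 (X != V) on D(X)={1,3,4,5} D(V)={1,2,5}: no change
Constraint 2 (W + X = V) on D(W)={1,2,3,4,5} D(X)={1,3,4,5} D(V)={1,2,5}: W {1,2,3,4,5}->{1,2,4}; X {1,3,4,5}->{1,3,4}; V {1,2,5}->{2,5}
Constraint 3 (W != X) on D(W)={1,2,4} D(X)={1,3,4}: no change
So after all 3 constraints: D(V) = {2,5}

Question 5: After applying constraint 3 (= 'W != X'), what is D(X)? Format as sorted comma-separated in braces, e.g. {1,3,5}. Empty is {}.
Constraint 1 (X != V) on D(X)={1,3,4,5} D(V)={1,2,5}: no change
Constraint 2 (W + X = V) on D(W)={1,2,3,4,5} D(X)={1,3,4,5} D(V)={1,2,5}: W {1,2,3,4,5}->{1,2,4}; X {1,3,4,5}->{1,3,4}; V {1,2,5}->{2,5}
Constraint 3 (W != X) on D(W)={1,2,4} D(X)={1,3,4}: no change
So after constraint 3: D(X) = {1,3,4}

Answer: {1,3,4}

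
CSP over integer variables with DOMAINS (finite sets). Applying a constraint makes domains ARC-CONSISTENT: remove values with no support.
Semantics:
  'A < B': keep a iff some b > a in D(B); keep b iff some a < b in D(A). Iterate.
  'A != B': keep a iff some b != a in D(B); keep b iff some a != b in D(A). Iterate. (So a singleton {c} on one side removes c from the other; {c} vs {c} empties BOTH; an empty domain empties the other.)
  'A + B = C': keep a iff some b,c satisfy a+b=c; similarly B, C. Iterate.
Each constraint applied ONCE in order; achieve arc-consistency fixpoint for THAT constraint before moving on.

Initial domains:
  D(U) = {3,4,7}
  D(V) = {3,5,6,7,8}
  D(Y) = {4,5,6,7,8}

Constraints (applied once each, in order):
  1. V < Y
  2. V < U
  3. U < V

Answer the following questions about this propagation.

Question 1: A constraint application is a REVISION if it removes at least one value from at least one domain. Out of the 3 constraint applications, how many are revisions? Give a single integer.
Answer: 3

Derivation:
Constraint 1 (V < Y) on D(V)={3,5,6,7,8} D(Y)={4,5,6,7,8}: V {3,5,6,7,8}->{3,5,6,7} => REVISION
Constraint 2 (V < U) on D(V)={3,5,6,7} D(U)={3,4,7}: V {3,5,6,7}->{3,5,6}; U {3,4,7}->{4,7} => REVISION
Constraint 3 (U < V) on D(U)={4,7} D(V)={3,5,6}: U {4,7}->{4}; V {3,5,6}->{5,6} => REVISION
Total revisions = 3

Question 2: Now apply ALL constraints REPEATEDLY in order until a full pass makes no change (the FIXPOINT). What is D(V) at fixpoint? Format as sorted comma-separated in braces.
Answer: {}

Derivation:
pass 0 (initial): D(V)={3,5,6,7,8}
pass 1: U {3,4,7}->{4}; V {3,5,6,7,8}->{5,6}
pass 2: U {4}->{}; V {5,6}->{}; Y {4,5,6,7,8}->{6,7,8}
pass 3: Y {6,7,8}->{}
pass 4: no change
Fixpoint after 4 passes: D(V) = {}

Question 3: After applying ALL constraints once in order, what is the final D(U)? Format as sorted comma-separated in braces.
Constraint 1 (V < Y) on D(V)={3,5,6,7,8} D(Y)={4,5,6,7,8}: V {3,5,6,7,8}->{3,5,6,7}
Constraint 2 (V < U) on D(V)={3,5,6,7} D(U)={3,4,7}: V {3,5,6,7}->{3,5,6}; U {3,4,7}->{4,7}
Constraint 3 (U < V) on D(U)={4,7} D(V)={3,5,6}: U {4,7}->{4}; V {3,5,6}->{5,6}
So after all 3 constraints: D(U) = {4}

Answer: {4}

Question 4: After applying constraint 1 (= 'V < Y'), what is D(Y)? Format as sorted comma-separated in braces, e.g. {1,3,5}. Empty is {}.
Answer: {4,5,6,7,8}

Derivation:
Constraint 1 (V < Y) on D(V)={3,5,6,7,8} D(Y)={4,5,6,7,8}: V {3,5,6,7,8}->{3,5,6,7}
So after constraint 1: D(Y) = {4,5,6,7,8}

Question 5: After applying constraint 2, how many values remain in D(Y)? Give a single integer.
Answer: 5

Derivation:
Constraint 1 (V < Y) on D(V)={3,5,6,7,8} D(Y)={4,5,6,7,8}: V {3,5,6,7,8}->{3,5,6,7}
Constraint 2 (V < U) on D(V)={3,5,6,7} D(U)={3,4,7}: V {3,5,6,7}->{3,5,6}; U {3,4,7}->{4,7}
So after constraint 2: D(Y)={4,5,6,7,8}, size = 5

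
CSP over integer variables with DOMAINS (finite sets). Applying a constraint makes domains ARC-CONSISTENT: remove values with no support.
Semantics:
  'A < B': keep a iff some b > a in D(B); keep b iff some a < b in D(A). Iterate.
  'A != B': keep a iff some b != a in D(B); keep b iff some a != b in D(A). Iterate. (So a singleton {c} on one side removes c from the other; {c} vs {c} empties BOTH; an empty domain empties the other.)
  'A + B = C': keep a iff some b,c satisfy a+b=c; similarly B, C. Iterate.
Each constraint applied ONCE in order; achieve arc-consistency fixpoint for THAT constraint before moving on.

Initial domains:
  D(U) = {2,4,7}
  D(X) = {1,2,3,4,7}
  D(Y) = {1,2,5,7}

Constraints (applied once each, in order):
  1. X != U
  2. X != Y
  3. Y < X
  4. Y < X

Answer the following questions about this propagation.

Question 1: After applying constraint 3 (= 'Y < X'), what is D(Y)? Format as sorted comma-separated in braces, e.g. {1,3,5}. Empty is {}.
Constraint 1 (X != U) on D(X)={1,2,3,4,7} D(U)={2,4,7}: no change
Constraint 2 (X != Y) on D(X)={1,2,3,4,7} D(Y)={1,2,5,7}: no change
Constraint 3 (Y < X) on D(Y)={1,2,5,7} D(X)={1,2,3,4,7}: Y {1,2,5,7}->{1,2,5}; X {1,2,3,4,7}->{2,3,4,7}
So after constraint 3: D(Y) = {1,2,5}

Answer: {1,2,5}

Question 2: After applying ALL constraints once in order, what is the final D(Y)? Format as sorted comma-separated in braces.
Constraint 1 (X != U) on D(X)={1,2,3,4,7} D(U)={2,4,7}: no change
Constraint 2 (X != Y) on D(X)={1,2,3,4,7} D(Y)={1,2,5,7}: no change
Constraint 3 (Y < X) on D(Y)={1,2,5,7} D(X)={1,2,3,4,7}: Y {1,2,5,7}->{1,2,5}; X {1,2,3,4,7}->{2,3,4,7}
Constraint 4 (Y < X) on D(Y)={1,2,5} D(X)={2,3,4,7}: no change
So after all 4 constraints: D(Y) = {1,2,5}

Answer: {1,2,5}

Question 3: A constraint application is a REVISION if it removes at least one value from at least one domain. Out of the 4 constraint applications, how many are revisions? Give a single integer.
Constraint 1 (X != U) on D(X)={1,2,3,4,7} D(U)={2,4,7}: no change => not a revision
Constraint 2 (X != Y) on D(X)={1,2,3,4,7} D(Y)={1,2,5,7}: no change => not a revision
Constraint 3 (Y < X) on D(Y)={1,2,5,7} D(X)={1,2,3,4,7}: Y {1,2,5,7}->{1,2,5}; X {1,2,3,4,7}->{2,3,4,7} => REVISION
Constraint 4 (Y < X) on D(Y)={1,2,5} D(X)={2,3,4,7}: no change => not a revision
Total revisions = 1

Answer: 1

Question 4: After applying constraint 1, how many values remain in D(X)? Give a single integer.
Constraint 1 (X != U) on D(X)={1,2,3,4,7} D(U)={2,4,7}: no change
So after constraint 1: D(X)={1,2,3,4,7}, size = 5

Answer: 5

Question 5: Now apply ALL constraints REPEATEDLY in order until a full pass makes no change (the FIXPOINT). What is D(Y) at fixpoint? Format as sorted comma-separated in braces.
pass 0 (initial): D(Y)={1,2,5,7}
pass 1: X {1,2,3,4,7}->{2,3,4,7}; Y {1,2,5,7}->{1,2,5}
pass 2: no change
Fixpoint after 2 passes: D(Y) = {1,2,5}

Answer: {1,2,5}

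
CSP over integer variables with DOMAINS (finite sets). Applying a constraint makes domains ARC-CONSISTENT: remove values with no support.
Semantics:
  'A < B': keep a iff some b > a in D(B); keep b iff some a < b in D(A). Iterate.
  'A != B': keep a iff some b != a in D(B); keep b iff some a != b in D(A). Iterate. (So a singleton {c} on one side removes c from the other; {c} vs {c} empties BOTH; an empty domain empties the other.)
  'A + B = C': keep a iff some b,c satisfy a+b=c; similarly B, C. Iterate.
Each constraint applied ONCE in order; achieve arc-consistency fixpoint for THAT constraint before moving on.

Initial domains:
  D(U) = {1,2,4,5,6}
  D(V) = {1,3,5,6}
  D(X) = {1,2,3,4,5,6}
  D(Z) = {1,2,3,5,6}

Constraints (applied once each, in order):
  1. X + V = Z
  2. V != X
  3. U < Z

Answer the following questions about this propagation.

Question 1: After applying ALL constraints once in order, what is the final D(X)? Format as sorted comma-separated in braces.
Answer: {1,2,3,4,5}

Derivation:
Constraint 1 (X + V = Z) on D(X)={1,2,3,4,5,6} D(V)={1,3,5,6} D(Z)={1,2,3,5,6}: X {1,2,3,4,5,6}->{1,2,3,4,5}; V {1,3,5,6}->{1,3,5}; Z {1,2,3,5,6}->{2,3,5,6}
Constraint 2 (V != X) on D(V)={1,3,5} D(X)={1,2,3,4,5}: no change
Constraint 3 (U < Z) on D(U)={1,2,4,5,6} D(Z)={2,3,5,6}: U {1,2,4,5,6}->{1,2,4,5}
So after all 3 constraints: D(X) = {1,2,3,4,5}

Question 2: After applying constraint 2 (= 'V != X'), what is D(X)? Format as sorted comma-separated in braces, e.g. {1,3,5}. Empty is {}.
Constraint 1 (X + V = Z) on D(X)={1,2,3,4,5,6} D(V)={1,3,5,6} D(Z)={1,2,3,5,6}: X {1,2,3,4,5,6}->{1,2,3,4,5}; V {1,3,5,6}->{1,3,5}; Z {1,2,3,5,6}->{2,3,5,6}
Constraint 2 (V != X) on D(V)={1,3,5} D(X)={1,2,3,4,5}: no change
So after constraint 2: D(X) = {1,2,3,4,5}

Answer: {1,2,3,4,5}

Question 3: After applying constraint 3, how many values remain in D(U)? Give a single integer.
Answer: 4

Derivation:
Constraint 1 (X + V = Z) on D(X)={1,2,3,4,5,6} D(V)={1,3,5,6} D(Z)={1,2,3,5,6}: X {1,2,3,4,5,6}->{1,2,3,4,5}; V {1,3,5,6}->{1,3,5}; Z {1,2,3,5,6}->{2,3,5,6}
Constraint 2 (V != X) on D(V)={1,3,5} D(X)={1,2,3,4,5}: no change
Constraint 3 (U < Z) on D(U)={1,2,4,5,6} D(Z)={2,3,5,6}: U {1,2,4,5,6}->{1,2,4,5}
So after constraint 3: D(U)={1,2,4,5}, size = 4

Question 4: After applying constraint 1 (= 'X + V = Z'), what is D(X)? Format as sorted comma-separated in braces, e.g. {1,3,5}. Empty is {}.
Answer: {1,2,3,4,5}

Derivation:
Constraint 1 (X + V = Z) on D(X)={1,2,3,4,5,6} D(V)={1,3,5,6} D(Z)={1,2,3,5,6}: X {1,2,3,4,5,6}->{1,2,3,4,5}; V {1,3,5,6}->{1,3,5}; Z {1,2,3,5,6}->{2,3,5,6}
So after constraint 1: D(X) = {1,2,3,4,5}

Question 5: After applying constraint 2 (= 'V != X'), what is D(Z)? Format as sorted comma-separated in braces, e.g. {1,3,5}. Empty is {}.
Constraint 1 (X + V = Z) on D(X)={1,2,3,4,5,6} D(V)={1,3,5,6} D(Z)={1,2,3,5,6}: X {1,2,3,4,5,6}->{1,2,3,4,5}; V {1,3,5,6}->{1,3,5}; Z {1,2,3,5,6}->{2,3,5,6}
Constraint 2 (V != X) on D(V)={1,3,5} D(X)={1,2,3,4,5}: no change
So after constraint 2: D(Z) = {2,3,5,6}

Answer: {2,3,5,6}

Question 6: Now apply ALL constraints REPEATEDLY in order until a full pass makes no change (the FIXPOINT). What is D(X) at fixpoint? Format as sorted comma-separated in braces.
pass 0 (initial): D(X)={1,2,3,4,5,6}
pass 1: U {1,2,4,5,6}->{1,2,4,5}; V {1,3,5,6}->{1,3,5}; X {1,2,3,4,5,6}->{1,2,3,4,5}; Z {1,2,3,5,6}->{2,3,5,6}
pass 2: no change
Fixpoint after 2 passes: D(X) = {1,2,3,4,5}

Answer: {1,2,3,4,5}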